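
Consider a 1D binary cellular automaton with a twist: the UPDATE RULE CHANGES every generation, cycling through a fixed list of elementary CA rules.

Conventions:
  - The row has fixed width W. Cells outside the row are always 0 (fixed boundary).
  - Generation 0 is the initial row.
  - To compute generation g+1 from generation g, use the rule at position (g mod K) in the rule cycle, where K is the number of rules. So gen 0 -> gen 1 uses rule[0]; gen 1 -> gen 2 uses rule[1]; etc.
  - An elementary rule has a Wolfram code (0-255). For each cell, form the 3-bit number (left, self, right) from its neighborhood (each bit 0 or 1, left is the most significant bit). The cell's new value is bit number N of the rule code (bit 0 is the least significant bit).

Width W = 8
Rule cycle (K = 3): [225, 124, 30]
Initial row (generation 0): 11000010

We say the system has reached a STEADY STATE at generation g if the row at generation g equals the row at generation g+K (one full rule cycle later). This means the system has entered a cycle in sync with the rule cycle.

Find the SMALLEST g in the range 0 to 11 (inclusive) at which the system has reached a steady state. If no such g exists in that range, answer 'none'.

Answer: 0

Derivation:
Gen 0: 11000010
Gen 1 (rule 225): 01011000
Gen 2 (rule 124): 01111100
Gen 3 (rule 30): 11000010
Gen 4 (rule 225): 01011000
Gen 5 (rule 124): 01111100
Gen 6 (rule 30): 11000010
Gen 7 (rule 225): 01011000
Gen 8 (rule 124): 01111100
Gen 9 (rule 30): 11000010
Gen 10 (rule 225): 01011000
Gen 11 (rule 124): 01111100
Gen 12 (rule 30): 11000010
Gen 13 (rule 225): 01011000
Gen 14 (rule 124): 01111100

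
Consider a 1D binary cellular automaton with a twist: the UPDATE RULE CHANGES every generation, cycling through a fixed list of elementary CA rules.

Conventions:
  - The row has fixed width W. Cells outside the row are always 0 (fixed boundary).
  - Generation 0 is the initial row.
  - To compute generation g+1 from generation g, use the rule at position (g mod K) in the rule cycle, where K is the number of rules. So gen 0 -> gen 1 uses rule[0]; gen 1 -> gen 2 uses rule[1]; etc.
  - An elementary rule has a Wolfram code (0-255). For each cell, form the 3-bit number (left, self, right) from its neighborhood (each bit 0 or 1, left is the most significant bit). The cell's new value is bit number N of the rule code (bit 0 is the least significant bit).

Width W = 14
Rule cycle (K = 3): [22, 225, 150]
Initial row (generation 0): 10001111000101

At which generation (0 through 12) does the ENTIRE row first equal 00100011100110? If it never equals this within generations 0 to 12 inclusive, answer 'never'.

Answer: never

Derivation:
Gen 0: 10001111000101
Gen 1 (rule 22): 11010000101101
Gen 2 (rule 225): 01100110010110
Gen 3 (rule 150): 10011001110001
Gen 4 (rule 22): 11100110001011
Gen 5 (rule 225): 01100010100101
Gen 6 (rule 150): 10010110111101
Gen 7 (rule 22): 11110000000001
Gen 8 (rule 225): 01110111111100
Gen 9 (rule 150): 10100011111010
Gen 10 (rule 22): 10110100000011
Gen 11 (rule 225): 01011001111001
Gen 12 (rule 150): 11000110110111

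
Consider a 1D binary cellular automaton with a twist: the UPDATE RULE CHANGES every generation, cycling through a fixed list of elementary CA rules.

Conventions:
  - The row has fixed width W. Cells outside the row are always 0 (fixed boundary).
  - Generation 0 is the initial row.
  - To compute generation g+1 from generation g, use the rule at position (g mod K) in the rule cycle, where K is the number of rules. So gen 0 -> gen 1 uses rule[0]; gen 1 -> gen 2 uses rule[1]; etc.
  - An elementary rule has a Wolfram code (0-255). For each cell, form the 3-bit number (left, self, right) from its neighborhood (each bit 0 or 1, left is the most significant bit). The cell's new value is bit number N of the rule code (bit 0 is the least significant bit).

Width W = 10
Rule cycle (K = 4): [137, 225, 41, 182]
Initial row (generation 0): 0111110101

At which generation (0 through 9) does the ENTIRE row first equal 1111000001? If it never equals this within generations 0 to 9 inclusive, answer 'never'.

Answer: 5

Derivation:
Gen 0: 0111110101
Gen 1 (rule 137): 0111100000
Gen 2 (rule 225): 0011101111
Gen 3 (rule 41): 1010011000
Gen 4 (rule 182): 1111100100
Gen 5 (rule 137): 1111000001
Gen 6 (rule 225): 0111011100
Gen 7 (rule 41): 0100110001
Gen 8 (rule 182): 1111001011
Gen 9 (rule 137): 1110000010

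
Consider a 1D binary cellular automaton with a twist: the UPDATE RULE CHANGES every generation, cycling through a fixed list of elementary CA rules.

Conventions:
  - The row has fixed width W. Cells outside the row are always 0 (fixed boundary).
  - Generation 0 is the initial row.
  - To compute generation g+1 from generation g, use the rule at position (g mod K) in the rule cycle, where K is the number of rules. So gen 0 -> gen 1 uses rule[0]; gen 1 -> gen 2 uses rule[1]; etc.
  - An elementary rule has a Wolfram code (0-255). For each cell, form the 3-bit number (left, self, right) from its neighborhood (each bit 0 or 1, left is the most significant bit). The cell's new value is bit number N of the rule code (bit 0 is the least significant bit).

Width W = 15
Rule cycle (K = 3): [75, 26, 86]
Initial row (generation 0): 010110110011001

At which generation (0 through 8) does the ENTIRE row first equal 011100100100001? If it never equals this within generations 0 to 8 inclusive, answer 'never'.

Answer: 2

Derivation:
Gen 0: 010110110011001
Gen 1 (rule 75): 100110110111010
Gen 2 (rule 26): 011100100100001
Gen 3 (rule 86): 100111111110011
Gen 4 (rule 75): 001100000010111
Gen 5 (rule 26): 011010000100100
Gen 6 (rule 86): 101011001111110
Gen 7 (rule 75): 000011011000010
Gen 8 (rule 26): 000110010100101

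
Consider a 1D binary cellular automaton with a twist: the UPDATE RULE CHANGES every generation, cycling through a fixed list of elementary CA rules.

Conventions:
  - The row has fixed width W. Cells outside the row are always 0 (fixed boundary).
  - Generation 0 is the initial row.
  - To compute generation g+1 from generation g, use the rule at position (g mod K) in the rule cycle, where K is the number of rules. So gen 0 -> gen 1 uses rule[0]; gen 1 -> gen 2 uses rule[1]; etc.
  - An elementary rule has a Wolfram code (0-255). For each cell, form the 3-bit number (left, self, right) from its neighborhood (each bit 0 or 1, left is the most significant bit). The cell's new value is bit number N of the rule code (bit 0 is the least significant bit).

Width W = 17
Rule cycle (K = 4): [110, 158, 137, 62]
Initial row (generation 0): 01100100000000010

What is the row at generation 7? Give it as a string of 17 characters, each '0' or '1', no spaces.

Gen 0: 01100100000000010
Gen 1 (rule 110): 11101100000000110
Gen 2 (rule 158): 11001010000001101
Gen 3 (rule 137): 10000000111101000
Gen 4 (rule 62): 11000001100011100
Gen 5 (rule 110): 11000011100110100
Gen 6 (rule 158): 10100111011100110
Gen 7 (rule 137): 00000110011000100

Answer: 00000110011000100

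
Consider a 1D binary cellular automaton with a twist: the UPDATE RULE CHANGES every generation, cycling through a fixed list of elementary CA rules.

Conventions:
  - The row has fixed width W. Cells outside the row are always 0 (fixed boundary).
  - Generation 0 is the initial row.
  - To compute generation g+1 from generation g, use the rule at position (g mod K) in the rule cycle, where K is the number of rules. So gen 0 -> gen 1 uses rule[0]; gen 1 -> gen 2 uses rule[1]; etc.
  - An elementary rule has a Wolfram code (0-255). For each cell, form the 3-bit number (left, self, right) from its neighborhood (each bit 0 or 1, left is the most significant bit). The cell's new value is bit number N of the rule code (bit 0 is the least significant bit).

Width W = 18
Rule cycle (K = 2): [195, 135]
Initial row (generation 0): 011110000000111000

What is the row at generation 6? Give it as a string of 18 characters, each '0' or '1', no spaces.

Gen 0: 011110000000111000
Gen 1 (rule 195): 101110111111011011
Gen 2 (rule 135): 100100011110000000
Gen 3 (rule 195): 001001101110111111
Gen 4 (rule 135): 111010000100011110
Gen 5 (rule 195): 011000111001101110
Gen 6 (rule 135): 100011010010000100

Answer: 100011010010000100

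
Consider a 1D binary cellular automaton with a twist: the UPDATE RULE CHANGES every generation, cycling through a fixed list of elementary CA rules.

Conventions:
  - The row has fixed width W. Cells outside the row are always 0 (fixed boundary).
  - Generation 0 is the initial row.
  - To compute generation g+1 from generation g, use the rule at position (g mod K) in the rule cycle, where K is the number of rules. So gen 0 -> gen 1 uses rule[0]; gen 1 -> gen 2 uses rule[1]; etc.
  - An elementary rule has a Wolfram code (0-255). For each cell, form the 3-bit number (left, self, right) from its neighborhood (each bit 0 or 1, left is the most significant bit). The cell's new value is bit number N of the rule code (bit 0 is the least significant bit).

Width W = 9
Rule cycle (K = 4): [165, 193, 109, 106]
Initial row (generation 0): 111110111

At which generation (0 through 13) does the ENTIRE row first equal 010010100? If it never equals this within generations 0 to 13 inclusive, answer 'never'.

Gen 0: 111110111
Gen 1 (rule 165): 011101010
Gen 2 (rule 193): 001100000
Gen 3 (rule 109): 101101111
Gen 4 (rule 106): 011111001
Gen 5 (rule 165): 001110001
Gen 6 (rule 193): 100110100
Gen 7 (rule 109): 100111101
Gen 8 (rule 106): 001100110
Gen 9 (rule 165): 100000000
Gen 10 (rule 193): 001111111
Gen 11 (rule 109): 101000001
Gen 12 (rule 106): 010000010
Gen 13 (rule 165): 010111010

Answer: never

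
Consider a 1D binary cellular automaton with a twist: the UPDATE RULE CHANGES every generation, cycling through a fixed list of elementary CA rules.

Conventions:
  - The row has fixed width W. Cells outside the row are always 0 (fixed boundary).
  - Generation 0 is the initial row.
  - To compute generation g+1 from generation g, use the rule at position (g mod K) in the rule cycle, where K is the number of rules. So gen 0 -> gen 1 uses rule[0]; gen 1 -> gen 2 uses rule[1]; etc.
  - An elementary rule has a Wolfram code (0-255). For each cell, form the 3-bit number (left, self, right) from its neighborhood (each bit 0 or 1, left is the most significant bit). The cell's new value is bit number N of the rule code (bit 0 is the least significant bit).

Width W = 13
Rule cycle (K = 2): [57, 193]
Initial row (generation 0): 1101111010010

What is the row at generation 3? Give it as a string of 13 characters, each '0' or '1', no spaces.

Gen 0: 1101111010010
Gen 1 (rule 57): 1011000101001
Gen 2 (rule 193): 0001010000000
Gen 3 (rule 57): 1100101111111

Answer: 1100101111111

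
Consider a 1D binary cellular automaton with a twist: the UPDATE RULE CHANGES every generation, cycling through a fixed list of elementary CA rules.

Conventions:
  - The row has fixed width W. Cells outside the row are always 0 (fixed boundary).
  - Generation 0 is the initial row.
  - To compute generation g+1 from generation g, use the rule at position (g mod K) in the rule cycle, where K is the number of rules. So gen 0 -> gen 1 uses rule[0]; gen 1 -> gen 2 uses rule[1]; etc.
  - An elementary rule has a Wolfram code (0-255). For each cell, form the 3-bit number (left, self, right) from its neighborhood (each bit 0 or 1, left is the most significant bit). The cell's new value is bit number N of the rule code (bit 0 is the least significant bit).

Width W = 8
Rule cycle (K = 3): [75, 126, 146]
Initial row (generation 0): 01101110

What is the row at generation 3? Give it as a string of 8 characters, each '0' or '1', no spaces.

Gen 0: 01101110
Gen 1 (rule 75): 11101010
Gen 2 (rule 126): 10111111
Gen 3 (rule 146): 00011110

Answer: 00011110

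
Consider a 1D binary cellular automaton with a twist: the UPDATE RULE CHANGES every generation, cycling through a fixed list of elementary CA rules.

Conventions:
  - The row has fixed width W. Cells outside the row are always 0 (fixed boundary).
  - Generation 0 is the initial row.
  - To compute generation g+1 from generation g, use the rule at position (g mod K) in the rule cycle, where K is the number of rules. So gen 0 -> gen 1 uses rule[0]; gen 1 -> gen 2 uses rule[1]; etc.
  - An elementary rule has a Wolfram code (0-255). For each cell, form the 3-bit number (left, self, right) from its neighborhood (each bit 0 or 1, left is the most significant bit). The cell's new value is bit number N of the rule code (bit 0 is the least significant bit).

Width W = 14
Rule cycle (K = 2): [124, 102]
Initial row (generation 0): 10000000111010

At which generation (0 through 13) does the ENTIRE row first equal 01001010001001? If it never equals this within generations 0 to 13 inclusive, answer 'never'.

Answer: never

Derivation:
Gen 0: 10000000111010
Gen 1 (rule 124): 11000000101111
Gen 2 (rule 102): 01000001110001
Gen 3 (rule 124): 01100001011001
Gen 4 (rule 102): 10100011101011
Gen 5 (rule 124): 11110010111111
Gen 6 (rule 102): 00010111000001
Gen 7 (rule 124): 00011101100001
Gen 8 (rule 102): 00100110100011
Gen 9 (rule 124): 00110111110011
Gen 10 (rule 102): 01011000010101
Gen 11 (rule 124): 01111100011111
Gen 12 (rule 102): 10000100100001
Gen 13 (rule 124): 11000110110001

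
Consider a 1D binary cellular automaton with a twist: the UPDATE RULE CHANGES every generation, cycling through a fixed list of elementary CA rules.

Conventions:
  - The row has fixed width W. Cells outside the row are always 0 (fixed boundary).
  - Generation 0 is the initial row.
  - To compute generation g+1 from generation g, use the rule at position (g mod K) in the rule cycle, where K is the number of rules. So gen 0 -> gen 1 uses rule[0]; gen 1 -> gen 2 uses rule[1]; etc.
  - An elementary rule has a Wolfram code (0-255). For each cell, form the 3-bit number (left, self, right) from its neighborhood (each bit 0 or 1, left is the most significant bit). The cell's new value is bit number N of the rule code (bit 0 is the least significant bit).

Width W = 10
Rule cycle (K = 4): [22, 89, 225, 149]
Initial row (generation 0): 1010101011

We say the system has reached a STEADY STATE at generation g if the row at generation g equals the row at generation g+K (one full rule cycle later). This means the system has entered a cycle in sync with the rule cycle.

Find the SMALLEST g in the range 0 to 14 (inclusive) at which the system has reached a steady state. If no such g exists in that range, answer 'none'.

Gen 0: 1010101011
Gen 1 (rule 22): 1010101000
Gen 2 (rule 89): 0000000111
Gen 3 (rule 225): 1111110011
Gen 4 (rule 149): 0111101000
Gen 5 (rule 22): 1000001100
Gen 6 (rule 89): 0111101111
Gen 7 (rule 225): 0011110111
Gen 8 (rule 149): 1001100010
Gen 9 (rule 22): 1110010111
Gen 10 (rule 89): 1011000101
Gen 11 (rule 225): 0101010010
Gen 12 (rule 149): 0101011011
Gen 13 (rule 22): 1101000000
Gen 14 (rule 89): 1100111111
Gen 15 (rule 225): 0100011111
Gen 16 (rule 149): 0111001110
Gen 17 (rule 22): 1000110001
Gen 18 (rule 89): 0110111100

Answer: none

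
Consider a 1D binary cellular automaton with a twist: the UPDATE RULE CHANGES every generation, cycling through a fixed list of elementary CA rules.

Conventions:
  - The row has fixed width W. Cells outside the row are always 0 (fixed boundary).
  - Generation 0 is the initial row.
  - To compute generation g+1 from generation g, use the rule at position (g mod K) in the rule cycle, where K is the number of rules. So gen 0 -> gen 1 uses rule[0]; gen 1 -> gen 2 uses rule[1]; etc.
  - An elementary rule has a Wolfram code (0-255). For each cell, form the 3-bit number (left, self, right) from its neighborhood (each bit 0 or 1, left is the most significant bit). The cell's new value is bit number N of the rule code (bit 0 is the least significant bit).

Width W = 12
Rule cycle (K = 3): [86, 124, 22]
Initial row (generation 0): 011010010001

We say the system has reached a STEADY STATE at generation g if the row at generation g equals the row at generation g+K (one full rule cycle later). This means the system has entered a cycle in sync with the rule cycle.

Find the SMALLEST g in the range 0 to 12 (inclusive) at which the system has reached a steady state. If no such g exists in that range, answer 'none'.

Answer: 12

Derivation:
Gen 0: 011010010001
Gen 1 (rule 86): 101011111011
Gen 2 (rule 124): 111110001111
Gen 3 (rule 22): 000001010000
Gen 4 (rule 86): 000011011000
Gen 5 (rule 124): 000011111100
Gen 6 (rule 22): 000100000010
Gen 7 (rule 86): 001110000111
Gen 8 (rule 124): 001011000101
Gen 9 (rule 22): 011000101101
Gen 10 (rule 86): 101101100101
Gen 11 (rule 124): 111111110111
Gen 12 (rule 22): 000000000000
Gen 13 (rule 86): 000000000000
Gen 14 (rule 124): 000000000000
Gen 15 (rule 22): 000000000000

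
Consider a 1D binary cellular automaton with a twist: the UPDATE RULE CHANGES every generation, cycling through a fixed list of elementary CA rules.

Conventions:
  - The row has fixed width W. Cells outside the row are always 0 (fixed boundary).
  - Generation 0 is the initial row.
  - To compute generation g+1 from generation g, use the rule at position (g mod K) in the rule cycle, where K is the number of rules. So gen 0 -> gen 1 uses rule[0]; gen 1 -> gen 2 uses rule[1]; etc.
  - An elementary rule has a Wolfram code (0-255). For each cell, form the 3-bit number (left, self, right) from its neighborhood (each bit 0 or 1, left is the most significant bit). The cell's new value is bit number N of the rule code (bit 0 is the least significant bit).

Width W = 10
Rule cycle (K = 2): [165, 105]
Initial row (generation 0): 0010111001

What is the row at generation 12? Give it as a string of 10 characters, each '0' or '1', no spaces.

Answer: 0001000100

Derivation:
Gen 0: 0010111001
Gen 1 (rule 165): 1011010001
Gen 2 (rule 105): 0111100100
Gen 3 (rule 165): 0011000101
Gen 4 (rule 105): 1011010010
Gen 5 (rule 165): 1100110010
Gen 6 (rule 105): 1100110000
Gen 7 (rule 165): 0000000111
Gen 8 (rule 105): 1111110101
Gen 9 (rule 165): 0111101111
Gen 10 (rule 105): 0100111001
Gen 11 (rule 165): 0100010001
Gen 12 (rule 105): 0001000100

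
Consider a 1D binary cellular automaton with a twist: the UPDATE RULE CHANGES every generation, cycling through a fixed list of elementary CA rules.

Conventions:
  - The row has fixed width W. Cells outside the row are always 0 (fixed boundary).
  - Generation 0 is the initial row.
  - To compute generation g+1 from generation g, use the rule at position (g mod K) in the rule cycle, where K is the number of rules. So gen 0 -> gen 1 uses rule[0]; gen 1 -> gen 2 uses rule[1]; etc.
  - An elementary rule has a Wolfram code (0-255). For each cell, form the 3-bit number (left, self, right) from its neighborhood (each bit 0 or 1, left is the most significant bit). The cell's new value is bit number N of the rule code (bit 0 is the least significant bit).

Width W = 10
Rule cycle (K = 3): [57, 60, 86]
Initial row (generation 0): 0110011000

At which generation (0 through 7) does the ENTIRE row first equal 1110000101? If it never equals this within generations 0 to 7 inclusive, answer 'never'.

Answer: never

Derivation:
Gen 0: 0110011000
Gen 1 (rule 57): 0101010111
Gen 2 (rule 60): 0111111100
Gen 3 (rule 86): 1000000110
Gen 4 (rule 57): 0111110101
Gen 5 (rule 60): 0100001111
Gen 6 (rule 86): 1110010001
Gen 7 (rule 57): 1001001100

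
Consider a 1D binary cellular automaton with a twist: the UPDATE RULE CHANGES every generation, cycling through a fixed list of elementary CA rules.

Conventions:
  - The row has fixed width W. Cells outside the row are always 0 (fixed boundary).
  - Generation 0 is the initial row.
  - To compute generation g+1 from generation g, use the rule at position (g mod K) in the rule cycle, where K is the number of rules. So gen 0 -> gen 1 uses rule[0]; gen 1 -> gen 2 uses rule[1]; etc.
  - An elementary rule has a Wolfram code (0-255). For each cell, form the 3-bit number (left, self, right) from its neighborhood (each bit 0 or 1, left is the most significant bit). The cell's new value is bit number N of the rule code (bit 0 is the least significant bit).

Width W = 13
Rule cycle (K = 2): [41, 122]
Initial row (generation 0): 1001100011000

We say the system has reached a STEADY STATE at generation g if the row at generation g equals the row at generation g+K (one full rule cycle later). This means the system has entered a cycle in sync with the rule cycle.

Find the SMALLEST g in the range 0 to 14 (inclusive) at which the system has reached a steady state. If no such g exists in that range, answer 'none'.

Answer: none

Derivation:
Gen 0: 1001100011000
Gen 1 (rule 41): 0001001010011
Gen 2 (rule 122): 0010110101111
Gen 3 (rule 41): 1001101011000
Gen 4 (rule 122): 0111110111100
Gen 5 (rule 41): 0100001100001
Gen 6 (rule 122): 1010011110010
Gen 7 (rule 41): 0100010000000
Gen 8 (rule 122): 1010101000000
Gen 9 (rule 41): 0101010011111
Gen 10 (rule 122): 1010101110001
Gen 11 (rule 41): 0101011000100
Gen 12 (rule 122): 1010111101010
Gen 13 (rule 41): 0101100010100
Gen 14 (rule 122): 1011110101010
Gen 15 (rule 41): 0110001010100
Gen 16 (rule 122): 1111010101010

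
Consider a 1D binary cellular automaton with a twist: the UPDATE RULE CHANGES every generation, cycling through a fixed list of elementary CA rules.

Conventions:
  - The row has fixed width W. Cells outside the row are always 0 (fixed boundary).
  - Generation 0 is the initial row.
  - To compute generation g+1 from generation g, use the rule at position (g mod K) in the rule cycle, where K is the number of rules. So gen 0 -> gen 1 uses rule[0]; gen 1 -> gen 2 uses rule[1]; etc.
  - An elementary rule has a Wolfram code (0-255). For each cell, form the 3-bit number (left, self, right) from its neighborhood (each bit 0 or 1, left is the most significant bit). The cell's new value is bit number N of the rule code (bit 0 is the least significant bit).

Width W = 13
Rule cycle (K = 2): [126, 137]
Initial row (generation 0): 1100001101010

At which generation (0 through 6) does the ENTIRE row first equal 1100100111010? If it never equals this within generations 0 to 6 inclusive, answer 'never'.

Answer: 4

Derivation:
Gen 0: 1100001101010
Gen 1 (rule 126): 1110011111111
Gen 2 (rule 137): 1100011111110
Gen 3 (rule 126): 1110110000011
Gen 4 (rule 137): 1100100111010
Gen 5 (rule 126): 1111111101111
Gen 6 (rule 137): 1111111001110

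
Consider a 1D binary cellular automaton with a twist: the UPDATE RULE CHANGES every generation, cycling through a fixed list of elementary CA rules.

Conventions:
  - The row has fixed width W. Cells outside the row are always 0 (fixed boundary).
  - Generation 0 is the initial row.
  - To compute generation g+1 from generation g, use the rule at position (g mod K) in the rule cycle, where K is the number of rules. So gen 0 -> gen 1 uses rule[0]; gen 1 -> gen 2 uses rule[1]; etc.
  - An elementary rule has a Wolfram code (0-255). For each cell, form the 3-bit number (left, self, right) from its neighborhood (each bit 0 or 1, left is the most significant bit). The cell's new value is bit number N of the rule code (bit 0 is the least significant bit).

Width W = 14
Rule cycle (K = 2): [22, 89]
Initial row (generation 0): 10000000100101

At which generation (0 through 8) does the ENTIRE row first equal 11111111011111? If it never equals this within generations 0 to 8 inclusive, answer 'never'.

Answer: 8

Derivation:
Gen 0: 10000000100101
Gen 1 (rule 22): 11000001111101
Gen 2 (rule 89): 11111101000100
Gen 3 (rule 22): 00000001101110
Gen 4 (rule 89): 11111101101011
Gen 5 (rule 22): 00000000001000
Gen 6 (rule 89): 11111111100111
Gen 7 (rule 22): 00000000011000
Gen 8 (rule 89): 11111111011111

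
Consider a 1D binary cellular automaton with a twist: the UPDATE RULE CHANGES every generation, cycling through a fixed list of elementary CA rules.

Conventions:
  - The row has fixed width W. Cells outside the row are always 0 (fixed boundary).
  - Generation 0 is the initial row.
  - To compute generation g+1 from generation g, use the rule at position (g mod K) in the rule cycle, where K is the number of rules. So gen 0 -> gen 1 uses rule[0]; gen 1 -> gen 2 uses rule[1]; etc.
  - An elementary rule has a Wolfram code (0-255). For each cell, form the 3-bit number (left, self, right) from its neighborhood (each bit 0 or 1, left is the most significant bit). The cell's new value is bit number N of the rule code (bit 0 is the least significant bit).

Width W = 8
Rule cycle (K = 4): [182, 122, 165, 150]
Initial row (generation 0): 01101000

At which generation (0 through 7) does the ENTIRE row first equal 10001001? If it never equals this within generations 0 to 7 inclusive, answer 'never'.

Answer: never

Derivation:
Gen 0: 01101000
Gen 1 (rule 182): 10011100
Gen 2 (rule 122): 01110110
Gen 3 (rule 165): 00101000
Gen 4 (rule 150): 01101100
Gen 5 (rule 182): 10010010
Gen 6 (rule 122): 01101101
Gen 7 (rule 165): 00010011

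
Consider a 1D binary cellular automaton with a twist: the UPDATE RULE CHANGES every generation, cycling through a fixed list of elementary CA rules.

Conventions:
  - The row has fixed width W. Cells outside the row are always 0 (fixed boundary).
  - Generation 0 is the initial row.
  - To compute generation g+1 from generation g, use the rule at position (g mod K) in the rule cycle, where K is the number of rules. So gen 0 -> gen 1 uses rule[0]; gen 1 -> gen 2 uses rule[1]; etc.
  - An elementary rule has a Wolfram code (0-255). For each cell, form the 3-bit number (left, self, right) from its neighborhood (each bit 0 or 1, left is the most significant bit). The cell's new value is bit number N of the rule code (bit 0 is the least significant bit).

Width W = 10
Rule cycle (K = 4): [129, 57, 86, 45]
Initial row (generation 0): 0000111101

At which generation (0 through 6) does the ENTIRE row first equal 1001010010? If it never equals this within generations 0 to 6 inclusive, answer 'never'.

Answer: never

Derivation:
Gen 0: 0000111101
Gen 1 (rule 129): 1110011000
Gen 2 (rule 57): 1001010111
Gen 3 (rule 86): 1111010001
Gen 4 (rule 45): 1000110101
Gen 5 (rule 129): 0010000000
Gen 6 (rule 57): 1001111111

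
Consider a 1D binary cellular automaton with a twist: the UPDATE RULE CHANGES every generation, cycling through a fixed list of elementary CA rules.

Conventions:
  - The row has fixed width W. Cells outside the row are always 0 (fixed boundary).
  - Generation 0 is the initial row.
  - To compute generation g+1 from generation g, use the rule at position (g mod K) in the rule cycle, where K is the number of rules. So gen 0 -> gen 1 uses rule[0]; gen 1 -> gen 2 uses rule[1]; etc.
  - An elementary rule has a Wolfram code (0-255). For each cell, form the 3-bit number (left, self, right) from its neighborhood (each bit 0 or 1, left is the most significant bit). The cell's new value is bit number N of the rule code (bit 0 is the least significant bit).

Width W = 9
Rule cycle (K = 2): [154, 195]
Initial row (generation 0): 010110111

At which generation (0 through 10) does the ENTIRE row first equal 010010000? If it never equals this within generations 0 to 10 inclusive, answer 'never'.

Gen 0: 010110111
Gen 1 (rule 154): 100100110
Gen 2 (rule 195): 001001010
Gen 3 (rule 154): 010110001
Gen 4 (rule 195): 100010110
Gen 5 (rule 154): 010100101
Gen 6 (rule 195): 100001000
Gen 7 (rule 154): 010010100
Gen 8 (rule 195): 100100001
Gen 9 (rule 154): 011010010
Gen 10 (rule 195): 101000100

Answer: never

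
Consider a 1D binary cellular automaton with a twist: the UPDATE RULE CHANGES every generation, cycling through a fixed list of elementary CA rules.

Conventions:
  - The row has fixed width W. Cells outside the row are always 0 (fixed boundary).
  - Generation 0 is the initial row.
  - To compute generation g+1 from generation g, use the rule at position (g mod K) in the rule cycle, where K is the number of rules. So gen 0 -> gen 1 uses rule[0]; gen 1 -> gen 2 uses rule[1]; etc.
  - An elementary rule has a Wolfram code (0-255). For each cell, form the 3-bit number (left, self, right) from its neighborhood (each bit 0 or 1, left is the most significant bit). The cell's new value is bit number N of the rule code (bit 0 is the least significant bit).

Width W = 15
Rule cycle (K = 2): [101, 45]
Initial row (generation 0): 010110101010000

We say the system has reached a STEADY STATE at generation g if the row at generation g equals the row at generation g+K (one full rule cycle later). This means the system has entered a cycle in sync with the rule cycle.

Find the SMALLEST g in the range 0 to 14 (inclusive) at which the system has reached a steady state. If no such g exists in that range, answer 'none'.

Answer: none

Derivation:
Gen 0: 010110101010000
Gen 1 (rule 101): 011011111110111
Gen 2 (rule 45): 010110000001100
Gen 3 (rule 101): 011010111100101
Gen 4 (rule 45): 010111100000111
Gen 5 (rule 101): 011000101110001
Gen 6 (rule 45): 010010111000101
Gen 7 (rule 101): 010011001010111
Gen 8 (rule 45): 010010001111100
Gen 9 (rule 101): 010010100000101
Gen 10 (rule 45): 010011101110111
Gen 11 (rule 101): 010000110011001
Gen 12 (rule 45): 010110100010001
Gen 13 (rule 101): 011011101010101
Gen 14 (rule 45): 010110011111111
Gen 15 (rule 101): 011010000000001
Gen 16 (rule 45): 010110111111101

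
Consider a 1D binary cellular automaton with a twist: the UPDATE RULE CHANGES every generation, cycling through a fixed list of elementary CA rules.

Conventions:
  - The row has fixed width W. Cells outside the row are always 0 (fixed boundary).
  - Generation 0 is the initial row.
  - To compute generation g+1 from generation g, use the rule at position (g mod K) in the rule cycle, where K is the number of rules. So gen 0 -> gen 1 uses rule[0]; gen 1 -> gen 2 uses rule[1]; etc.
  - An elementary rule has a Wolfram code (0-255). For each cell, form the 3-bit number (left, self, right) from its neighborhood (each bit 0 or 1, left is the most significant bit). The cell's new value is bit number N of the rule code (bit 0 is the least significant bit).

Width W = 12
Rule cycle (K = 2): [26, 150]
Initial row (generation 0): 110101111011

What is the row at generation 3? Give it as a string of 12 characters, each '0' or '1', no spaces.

Answer: 101110011100

Derivation:
Gen 0: 110101111011
Gen 1 (rule 26): 100001000010
Gen 2 (rule 150): 110011100111
Gen 3 (rule 26): 101110011100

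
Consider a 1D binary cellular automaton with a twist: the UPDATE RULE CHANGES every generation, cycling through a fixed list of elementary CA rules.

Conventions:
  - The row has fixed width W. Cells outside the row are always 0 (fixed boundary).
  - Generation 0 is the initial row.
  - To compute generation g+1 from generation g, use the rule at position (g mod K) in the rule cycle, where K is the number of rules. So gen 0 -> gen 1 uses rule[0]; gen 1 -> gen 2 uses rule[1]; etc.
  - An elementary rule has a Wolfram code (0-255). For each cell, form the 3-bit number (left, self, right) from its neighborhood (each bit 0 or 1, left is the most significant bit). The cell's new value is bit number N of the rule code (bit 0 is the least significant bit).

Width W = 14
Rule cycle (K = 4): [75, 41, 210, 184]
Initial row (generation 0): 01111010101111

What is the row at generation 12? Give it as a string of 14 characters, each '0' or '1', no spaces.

Gen 0: 01111010101111
Gen 1 (rule 75): 11001000001001
Gen 2 (rule 41): 10000011100000
Gen 3 (rule 210): 01000101110000
Gen 4 (rule 184): 00100011101000
Gen 5 (rule 75): 11001110100011
Gen 6 (rule 41): 10001001001010
Gen 7 (rule 210): 01010110110001
Gen 8 (rule 184): 00101101101000
Gen 9 (rule 75): 11001101100011
Gen 10 (rule 41): 10001011001010
Gen 11 (rule 210): 01010001110001
Gen 12 (rule 184): 00101001101000

Answer: 00101001101000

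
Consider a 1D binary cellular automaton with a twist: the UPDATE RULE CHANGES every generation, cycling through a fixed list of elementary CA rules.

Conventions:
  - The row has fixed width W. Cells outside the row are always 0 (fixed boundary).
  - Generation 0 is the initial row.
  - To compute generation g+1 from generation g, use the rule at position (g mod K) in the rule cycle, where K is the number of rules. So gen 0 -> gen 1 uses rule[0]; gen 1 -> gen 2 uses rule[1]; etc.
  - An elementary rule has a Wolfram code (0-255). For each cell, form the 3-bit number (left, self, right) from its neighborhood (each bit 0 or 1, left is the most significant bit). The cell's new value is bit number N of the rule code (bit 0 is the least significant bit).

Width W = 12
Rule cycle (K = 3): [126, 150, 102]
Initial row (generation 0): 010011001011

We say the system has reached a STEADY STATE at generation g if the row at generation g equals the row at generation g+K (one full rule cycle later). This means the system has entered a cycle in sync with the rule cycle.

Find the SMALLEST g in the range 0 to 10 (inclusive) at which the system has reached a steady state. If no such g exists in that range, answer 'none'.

Gen 0: 010011001011
Gen 1 (rule 126): 111111111111
Gen 2 (rule 150): 011111111110
Gen 3 (rule 102): 100000000010
Gen 4 (rule 126): 110000000111
Gen 5 (rule 150): 001000001010
Gen 6 (rule 102): 011000011110
Gen 7 (rule 126): 111100110011
Gen 8 (rule 150): 011011001100
Gen 9 (rule 102): 101101010100
Gen 10 (rule 126): 111111111110
Gen 11 (rule 150): 011111111101
Gen 12 (rule 102): 100000000111
Gen 13 (rule 126): 110000001101

Answer: none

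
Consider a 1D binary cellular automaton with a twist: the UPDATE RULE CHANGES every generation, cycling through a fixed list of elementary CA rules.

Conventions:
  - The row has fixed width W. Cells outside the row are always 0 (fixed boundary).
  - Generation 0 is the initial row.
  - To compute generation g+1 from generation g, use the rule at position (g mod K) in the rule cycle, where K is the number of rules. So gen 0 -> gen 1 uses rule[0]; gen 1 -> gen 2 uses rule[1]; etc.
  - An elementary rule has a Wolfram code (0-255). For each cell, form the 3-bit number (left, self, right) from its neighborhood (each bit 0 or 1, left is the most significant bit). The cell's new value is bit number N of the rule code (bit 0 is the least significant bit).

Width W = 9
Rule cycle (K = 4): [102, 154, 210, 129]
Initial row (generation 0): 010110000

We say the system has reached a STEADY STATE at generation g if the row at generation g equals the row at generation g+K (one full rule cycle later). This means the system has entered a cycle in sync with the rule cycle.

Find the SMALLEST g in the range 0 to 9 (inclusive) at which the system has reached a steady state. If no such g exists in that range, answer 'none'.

Answer: none

Derivation:
Gen 0: 010110000
Gen 1 (rule 102): 111010000
Gen 2 (rule 154): 110001000
Gen 3 (rule 210): 011010100
Gen 4 (rule 129): 000000001
Gen 5 (rule 102): 000000011
Gen 6 (rule 154): 000000110
Gen 7 (rule 210): 000001011
Gen 8 (rule 129): 111100000
Gen 9 (rule 102): 000100000
Gen 10 (rule 154): 001010000
Gen 11 (rule 210): 010001000
Gen 12 (rule 129): 000100011
Gen 13 (rule 102): 001100101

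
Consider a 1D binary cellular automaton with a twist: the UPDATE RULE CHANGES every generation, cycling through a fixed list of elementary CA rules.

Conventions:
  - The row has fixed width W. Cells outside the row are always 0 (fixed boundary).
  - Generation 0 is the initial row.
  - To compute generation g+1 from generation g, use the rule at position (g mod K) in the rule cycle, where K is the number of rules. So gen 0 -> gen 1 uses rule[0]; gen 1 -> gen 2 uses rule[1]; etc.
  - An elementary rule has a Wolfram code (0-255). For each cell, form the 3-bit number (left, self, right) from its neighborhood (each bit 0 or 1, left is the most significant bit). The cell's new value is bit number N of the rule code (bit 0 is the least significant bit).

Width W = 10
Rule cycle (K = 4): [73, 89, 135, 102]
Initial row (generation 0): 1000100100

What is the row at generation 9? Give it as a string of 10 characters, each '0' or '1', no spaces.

Gen 0: 1000100100
Gen 1 (rule 73): 0010000001
Gen 2 (rule 89): 1001111100
Gen 3 (rule 135): 1010111001
Gen 4 (rule 102): 1111001011
Gen 5 (rule 73): 1001000011
Gen 6 (rule 89): 0100111011
Gen 7 (rule 135): 1101010000
Gen 8 (rule 102): 0111110000
Gen 9 (rule 73): 0100010111

Answer: 0100010111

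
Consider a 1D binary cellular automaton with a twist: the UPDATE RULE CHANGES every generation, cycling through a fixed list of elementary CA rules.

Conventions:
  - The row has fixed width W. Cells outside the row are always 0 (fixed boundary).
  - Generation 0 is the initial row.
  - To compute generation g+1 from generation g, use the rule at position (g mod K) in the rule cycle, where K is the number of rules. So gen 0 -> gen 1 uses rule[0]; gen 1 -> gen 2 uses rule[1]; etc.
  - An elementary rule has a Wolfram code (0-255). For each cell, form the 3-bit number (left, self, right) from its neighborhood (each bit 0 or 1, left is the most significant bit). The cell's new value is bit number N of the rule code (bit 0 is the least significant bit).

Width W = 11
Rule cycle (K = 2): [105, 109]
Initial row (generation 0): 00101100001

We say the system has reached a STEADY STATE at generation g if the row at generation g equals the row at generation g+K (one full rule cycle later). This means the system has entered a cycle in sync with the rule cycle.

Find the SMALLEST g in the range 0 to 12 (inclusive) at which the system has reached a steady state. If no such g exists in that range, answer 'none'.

Gen 0: 00101100001
Gen 1 (rule 105): 10011101100
Gen 2 (rule 109): 10010111101
Gen 3 (rule 105): 00001100110
Gen 4 (rule 109): 11101100110
Gen 5 (rule 105): 10111100110
Gen 6 (rule 109): 11100100110
Gen 7 (rule 105): 10100000110
Gen 8 (rule 109): 11101110110
Gen 9 (rule 105): 10111011110
Gen 10 (rule 109): 11101110010
Gen 11 (rule 105): 10111010000
Gen 12 (rule 109): 11101110111
Gen 13 (rule 105): 10111011101
Gen 14 (rule 109): 11101110111

Answer: 12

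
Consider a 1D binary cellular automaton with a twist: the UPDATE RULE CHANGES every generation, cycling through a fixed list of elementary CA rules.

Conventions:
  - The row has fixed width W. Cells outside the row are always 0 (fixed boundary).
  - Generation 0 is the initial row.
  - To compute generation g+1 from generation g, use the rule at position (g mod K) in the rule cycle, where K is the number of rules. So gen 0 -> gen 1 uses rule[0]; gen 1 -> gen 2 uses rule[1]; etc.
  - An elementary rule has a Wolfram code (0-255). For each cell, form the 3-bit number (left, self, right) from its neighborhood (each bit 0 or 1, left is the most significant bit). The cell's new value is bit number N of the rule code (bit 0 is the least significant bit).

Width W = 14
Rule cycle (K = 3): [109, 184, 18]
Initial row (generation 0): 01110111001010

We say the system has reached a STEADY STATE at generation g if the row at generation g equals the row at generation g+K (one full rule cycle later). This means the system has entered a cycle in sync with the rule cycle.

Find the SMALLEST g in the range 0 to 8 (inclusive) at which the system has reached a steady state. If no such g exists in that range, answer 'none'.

Gen 0: 01110111001010
Gen 1 (rule 109): 01011101001110
Gen 2 (rule 184): 00111010101101
Gen 3 (rule 18): 01000000000000
Gen 4 (rule 109): 01011111111111
Gen 5 (rule 184): 00111111111110
Gen 6 (rule 18): 01000000000001
Gen 7 (rule 109): 01011111111101
Gen 8 (rule 184): 00111111111010
Gen 9 (rule 18): 01000000000001
Gen 10 (rule 109): 01011111111101
Gen 11 (rule 184): 00111111111010

Answer: 6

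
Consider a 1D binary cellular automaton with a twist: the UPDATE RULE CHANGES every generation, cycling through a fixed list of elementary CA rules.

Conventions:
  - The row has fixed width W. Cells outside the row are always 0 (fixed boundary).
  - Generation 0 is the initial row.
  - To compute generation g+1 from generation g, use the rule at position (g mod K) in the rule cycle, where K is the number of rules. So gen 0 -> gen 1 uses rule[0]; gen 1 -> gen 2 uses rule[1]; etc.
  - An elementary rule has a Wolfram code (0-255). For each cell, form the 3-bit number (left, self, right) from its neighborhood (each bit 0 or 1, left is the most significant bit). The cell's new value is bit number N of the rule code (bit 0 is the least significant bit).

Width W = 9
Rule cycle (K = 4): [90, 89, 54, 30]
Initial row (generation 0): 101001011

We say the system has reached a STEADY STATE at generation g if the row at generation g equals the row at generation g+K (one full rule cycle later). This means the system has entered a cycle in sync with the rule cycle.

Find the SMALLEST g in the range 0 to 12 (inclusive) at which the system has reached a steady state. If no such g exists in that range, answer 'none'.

Answer: 3

Derivation:
Gen 0: 101001011
Gen 1 (rule 90): 000110011
Gen 2 (rule 89): 110111011
Gen 3 (rule 54): 001000100
Gen 4 (rule 30): 011101110
Gen 5 (rule 90): 110101011
Gen 6 (rule 89): 110000011
Gen 7 (rule 54): 001000100
Gen 8 (rule 30): 011101110
Gen 9 (rule 90): 110101011
Gen 10 (rule 89): 110000011
Gen 11 (rule 54): 001000100
Gen 12 (rule 30): 011101110
Gen 13 (rule 90): 110101011
Gen 14 (rule 89): 110000011
Gen 15 (rule 54): 001000100
Gen 16 (rule 30): 011101110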